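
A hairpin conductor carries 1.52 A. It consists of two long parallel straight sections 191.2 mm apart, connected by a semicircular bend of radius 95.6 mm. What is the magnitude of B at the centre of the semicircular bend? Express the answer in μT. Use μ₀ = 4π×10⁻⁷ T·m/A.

B ≈ 8.17 μT

The semicircular arc contributes B_arc = μ₀I·π/(4πR) = μ₀I/(4R) = 5.00×10⁻⁶ T.
Each semi-infinite lead is at perpendicular distance R = 0.0956 m from the centre, with the perpendicular foot at its near end, so it contributes μ₀I/(4πR); both point the same way, together 3.18×10⁻⁶ T.
Arc and leads all point the same direction: B = 5.00×10⁻⁶ + 3.18×10⁻⁶ = 8.17×10⁻⁶ T.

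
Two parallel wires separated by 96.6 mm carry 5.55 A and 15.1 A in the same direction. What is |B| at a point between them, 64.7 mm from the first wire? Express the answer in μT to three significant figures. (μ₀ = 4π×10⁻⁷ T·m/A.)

Each long wire gives B = μ₀I/(2πd). Distances are d₁ = 0.0647 m and d₂ = 0.0319 m.
B₁ = 1.72×10⁻⁵ T, B₂ = 9.47×10⁻⁵ T.
Between parallel currents the two contributions point in opposite directions, so they subtract. B = |B₁ − B₂| = |1.72×10⁻⁵ − 9.47×10⁻⁵| = 7.75×10⁻⁵ T.

B ≈ 77.5 μT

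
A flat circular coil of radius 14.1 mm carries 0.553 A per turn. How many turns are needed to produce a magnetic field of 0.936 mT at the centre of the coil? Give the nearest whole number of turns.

For an N-turn coil, B = Nμ₀I/(2R). A single turn gives B₁ = 2.46×10⁻⁵ T with R = 0.0141 m.
N = B/B₁ = 9.36×10⁻⁴ / 2.46×10⁻⁵ = 37.98.

N = 38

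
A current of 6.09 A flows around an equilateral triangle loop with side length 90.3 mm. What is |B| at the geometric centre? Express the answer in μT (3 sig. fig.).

B ≈ 121 μT

Each side is a finite straight segment at perpendicular distance d = a/(2 tan(π/3)) = 0.02607 m from the centre, with end-angles ±π/3.
One side contributes B₁ = (μ₀I/4πd)·2 sin(π/3) = 4.05×10⁻⁵ T.
All 3 sides add in the same direction: B = 3 × 4.05×10⁻⁵ = 1.21×10⁻⁴ T.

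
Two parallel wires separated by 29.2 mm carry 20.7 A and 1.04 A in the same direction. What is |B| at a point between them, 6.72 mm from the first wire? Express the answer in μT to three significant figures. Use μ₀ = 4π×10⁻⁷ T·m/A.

B ≈ 607 μT

Each long wire gives B = μ₀I/(2πd). Distances are d₁ = 0.00672 m and d₂ = 0.02248 m.
B₁ = 6.16×10⁻⁴ T, B₂ = 9.25×10⁻⁶ T.
Between parallel currents the two contributions point in opposite directions, so they subtract. B = |B₁ − B₂| = |6.16×10⁻⁴ − 9.25×10⁻⁶| = 6.07×10⁻⁴ T.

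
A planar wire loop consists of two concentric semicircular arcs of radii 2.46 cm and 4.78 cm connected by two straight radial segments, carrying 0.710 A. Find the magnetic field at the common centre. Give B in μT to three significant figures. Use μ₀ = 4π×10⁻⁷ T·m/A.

The radial connectors point toward the centre, so dl × r̂ = 0 and they contribute nothing.
Each semicircle gives μ₀I/(4R): inner arc 9.07×10⁻⁶ T, outer arc 4.67×10⁻⁶ T.
The two arcs carry current in opposite angular senses, so their fields oppose: B = |9.07×10⁻⁶ − 4.67×10⁻⁶| = 4.40×10⁻⁶ T.

B ≈ 4.40 μT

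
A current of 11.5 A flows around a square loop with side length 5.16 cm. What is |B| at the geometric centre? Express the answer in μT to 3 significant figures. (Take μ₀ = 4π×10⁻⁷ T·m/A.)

Each side is a finite straight segment at perpendicular distance d = a/(2 tan(π/4)) = 0.0258 m from the centre, with end-angles ±π/4.
One side contributes B₁ = (μ₀I/4πd)·2 sin(π/4) = 6.30×10⁻⁵ T.
All 4 sides add in the same direction: B = 4 × 6.30×10⁻⁵ = 2.52×10⁻⁴ T.

B ≈ 252 μT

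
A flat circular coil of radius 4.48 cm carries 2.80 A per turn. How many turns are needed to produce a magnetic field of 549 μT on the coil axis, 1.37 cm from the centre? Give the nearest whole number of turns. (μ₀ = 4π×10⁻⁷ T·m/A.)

For an N-turn coil, B = Nμ₀IR²/[2(R²+z²)^(3/2)]. A single turn gives B₁ = 3.43×10⁻⁵ T with R = 0.0448 m, z = 0.0137 m.
N = B/B₁ = 5.49×10⁻⁴ / 3.43×10⁻⁵ = 15.99.

N = 16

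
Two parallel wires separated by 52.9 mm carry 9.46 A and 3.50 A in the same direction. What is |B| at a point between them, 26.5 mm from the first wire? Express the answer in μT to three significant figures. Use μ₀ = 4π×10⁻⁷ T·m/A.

B ≈ 44.9 μT

Each long wire gives B = μ₀I/(2πd). Distances are d₁ = 0.0265 m and d₂ = 0.0264 m.
B₁ = 7.14×10⁻⁵ T, B₂ = 2.65×10⁻⁵ T.
Between parallel currents the two contributions point in opposite directions, so they subtract. B = |B₁ − B₂| = |7.14×10⁻⁵ − 2.65×10⁻⁵| = 4.49×10⁻⁵ T.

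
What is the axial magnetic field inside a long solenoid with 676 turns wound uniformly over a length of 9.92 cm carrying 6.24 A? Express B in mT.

Inside a long solenoid, B = μ₀nI with n = 6815 turns/m.
B = 4π×10⁻⁷ × 6815 × 6.24 = 5.34×10⁻² T.

B ≈ 53.4 mT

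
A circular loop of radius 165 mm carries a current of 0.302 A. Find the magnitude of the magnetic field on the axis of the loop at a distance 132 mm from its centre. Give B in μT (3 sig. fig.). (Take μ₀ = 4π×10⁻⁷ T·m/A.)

On the axis of a circular loop, B = μ₀IR² / [2(R²+z²)^(3/2)].
R² + z² = (0.165)² + (0.132)² = 0.04465 m², and (R²+z²)^(3/2) = 9.43×10⁻³ m³.
B = (4π×10⁻⁷ × 0.302 × 0.02723) / (2 × 9.43×10⁻³) = 5.48×10⁻⁷ T.

B ≈ 0.548 μT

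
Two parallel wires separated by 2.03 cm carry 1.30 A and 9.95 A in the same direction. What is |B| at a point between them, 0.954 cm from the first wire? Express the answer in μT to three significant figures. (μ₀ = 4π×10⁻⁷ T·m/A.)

B ≈ 158 μT

Each long wire gives B = μ₀I/(2πd). Distances are d₁ = 0.00954 m and d₂ = 0.01076 m.
B₁ = 2.73×10⁻⁵ T, B₂ = 1.85×10⁻⁴ T.
Between parallel currents the two contributions point in opposite directions, so they subtract. B = |B₁ − B₂| = |2.73×10⁻⁵ − 1.85×10⁻⁴| = 1.58×10⁻⁴ T.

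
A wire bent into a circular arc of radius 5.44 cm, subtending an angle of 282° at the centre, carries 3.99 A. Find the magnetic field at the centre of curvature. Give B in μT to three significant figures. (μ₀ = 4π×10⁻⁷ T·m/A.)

B ≈ 36.1 μT

The Biot–Savart field of a circular arc at its centre is B = μ₀Iφ/(4πR), with φ = 4.922 rad.
B = (4π×10⁻⁷ × 3.99 × 4.922) / (4π × 0.0544) = 3.61×10⁻⁵ T.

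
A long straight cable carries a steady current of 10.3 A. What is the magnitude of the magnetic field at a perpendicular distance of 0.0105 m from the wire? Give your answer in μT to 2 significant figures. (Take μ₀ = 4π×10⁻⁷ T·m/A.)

B ≈ 200 μT

For an infinitely long straight wire, B = μ₀I/(2πd).
B = (4π×10⁻⁷ × 10.3) / (2π × 0.0105) = 1.96×10⁻⁴ T.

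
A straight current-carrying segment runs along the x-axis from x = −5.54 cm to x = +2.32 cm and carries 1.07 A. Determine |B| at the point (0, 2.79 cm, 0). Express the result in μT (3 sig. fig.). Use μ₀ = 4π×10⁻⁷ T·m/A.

B ≈ 5.88 μT

For a finite straight segment, B = (μ₀I/4πd)(sinθ₁ + sinθ₂), where θ₁, θ₂ are the angles from the perpendicular to each end.
The perpendicular distance is d = 0.0279 m; the end-offsets along the wire are a = 0.0554 m and b = 0.0232 m.
sinθ₁ = 0.0554/√(0.0554²+0.0279²) = 0.8931; sinθ₂ = 0.0232/√(0.0232²+0.0279²) = 0.6394.
B = (4π×10⁻⁷ × 1.07) / (4π × 0.0279) × (0.8931 + 0.6394) = 5.88×10⁻⁶ T.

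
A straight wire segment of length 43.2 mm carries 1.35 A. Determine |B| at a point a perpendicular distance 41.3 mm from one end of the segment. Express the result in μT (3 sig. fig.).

B ≈ 2.36 μT

For a finite straight segment, B = (μ₀I/4πd)(sinθ₁ + sinθ₂), where θ₁, θ₂ are the angles from the perpendicular to each end.
The perpendicular foot is at one end, so the two end-offsets along the wire are 0 and L = 0.0432 m.
sinθ₁ = 0/√(0²+0.0413²) = 0.0000; sinθ₂ = 0.0432/√(0.0432²+0.0413²) = 0.7228.
B = (4π×10⁻⁷ × 1.35) / (4π × 0.0413) × (0.0000 + 0.7228) = 2.36×10⁻⁶ T.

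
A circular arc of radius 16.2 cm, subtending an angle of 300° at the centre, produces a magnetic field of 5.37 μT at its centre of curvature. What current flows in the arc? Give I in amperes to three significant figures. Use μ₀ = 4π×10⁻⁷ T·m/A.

I ≈ 1.66 A

For a circular arc, B = μ₀Iφ/(4πR) with φ in radians; here φ = 5.236 rad.
So I = 4πRB/(μ₀φ) = 4π × 0.162 × 5.37×10⁻⁶ / (4π×10⁻⁷ × 5.236) = 1.66 A.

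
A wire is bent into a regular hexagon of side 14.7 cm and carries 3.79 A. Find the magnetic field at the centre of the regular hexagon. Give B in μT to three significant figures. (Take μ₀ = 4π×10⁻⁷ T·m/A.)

Each side is a finite straight segment at perpendicular distance d = a/(2 tan(π/6)) = 0.1273 m from the centre, with end-angles ±π/6.
One side contributes B₁ = (μ₀I/4πd)·2 sin(π/6) = 2.98×10⁻⁶ T.
All 6 sides add in the same direction: B = 6 × 2.98×10⁻⁶ = 1.79×10⁻⁵ T.

B ≈ 17.9 μT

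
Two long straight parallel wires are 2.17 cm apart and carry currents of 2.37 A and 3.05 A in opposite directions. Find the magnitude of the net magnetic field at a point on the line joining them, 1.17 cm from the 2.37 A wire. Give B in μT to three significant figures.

B ≈ 102 μT

Each long wire gives B = μ₀I/(2πd). Distances are d₁ = 0.0117 m and d₂ = 0.01 m.
B₁ = 4.05×10⁻⁵ T, B₂ = 6.10×10⁻⁵ T.
Between antiparallel currents both contributions point the same way, so they add. B = B₁ + B₂ = 4.05×10⁻⁵ + 6.10×10⁻⁵ = 1.02×10⁻⁴ T.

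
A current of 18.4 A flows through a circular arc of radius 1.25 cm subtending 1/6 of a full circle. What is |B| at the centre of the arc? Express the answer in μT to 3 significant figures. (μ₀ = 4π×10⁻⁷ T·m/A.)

B ≈ 154 μT

The Biot–Savart field of a circular arc at its centre is B = μ₀Iφ/(4πR), with φ = 1.047 rad.
B = (4π×10⁻⁷ × 18.4 × 1.047) / (4π × 0.0125) = 1.54×10⁻⁴ T.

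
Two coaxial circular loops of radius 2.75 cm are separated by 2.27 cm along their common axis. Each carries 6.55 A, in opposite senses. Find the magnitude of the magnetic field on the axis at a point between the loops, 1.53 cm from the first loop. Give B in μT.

B ≈ 34.9 μT

Each loop contributes B = μ₀IR²/[2(R²+z²)^(3/2)] on the axis, with z measured from that loop.
Loop 1 (z = 0.0153 m): B₁ = 9.99×10⁻⁵ T. Loop 2 (z = 0.0074 m): B₂ = 1.35×10⁻⁴ T.
The fields oppose: B = |B₁ − B₂| = 3.49×10⁻⁵ T.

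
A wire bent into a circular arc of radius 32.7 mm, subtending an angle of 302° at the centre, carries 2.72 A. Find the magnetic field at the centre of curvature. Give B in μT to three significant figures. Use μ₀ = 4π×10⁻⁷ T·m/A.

B ≈ 43.8 μT

The Biot–Savart field of a circular arc at its centre is B = μ₀Iφ/(4πR), with φ = 5.271 rad.
B = (4π×10⁻⁷ × 2.72 × 5.271) / (4π × 0.0327) = 4.38×10⁻⁵ T.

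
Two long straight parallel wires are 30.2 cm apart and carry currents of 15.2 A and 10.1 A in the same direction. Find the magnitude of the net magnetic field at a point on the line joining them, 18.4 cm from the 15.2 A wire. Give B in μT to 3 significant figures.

Each long wire gives B = μ₀I/(2πd). Distances are d₁ = 0.184 m and d₂ = 0.118 m.
B₁ = 1.65×10⁻⁵ T, B₂ = 1.71×10⁻⁵ T.
Between parallel currents the two contributions point in opposite directions, so they subtract. B = |B₁ − B₂| = |1.65×10⁻⁵ − 1.71×10⁻⁵| = 5.97×10⁻⁷ T.

B ≈ 0.597 μT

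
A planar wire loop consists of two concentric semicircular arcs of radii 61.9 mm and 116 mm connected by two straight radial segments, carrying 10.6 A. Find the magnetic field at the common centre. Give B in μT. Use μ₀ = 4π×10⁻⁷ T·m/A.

The radial connectors point toward the centre, so dl × r̂ = 0 and they contribute nothing.
Each semicircle gives μ₀I/(4R): inner arc 5.38×10⁻⁵ T, outer arc 2.87×10⁻⁵ T.
The two arcs carry current in opposite angular senses, so their fields oppose: B = |5.38×10⁻⁵ − 2.87×10⁻⁵| = 2.51×10⁻⁵ T.

B ≈ 25.1 μT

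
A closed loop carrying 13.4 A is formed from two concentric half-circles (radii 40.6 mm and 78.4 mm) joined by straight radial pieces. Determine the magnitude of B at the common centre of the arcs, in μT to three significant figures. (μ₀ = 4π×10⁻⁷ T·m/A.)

The radial connectors point toward the centre, so dl × r̂ = 0 and they contribute nothing.
Each semicircle gives μ₀I/(4R): inner arc 1.04×10⁻⁴ T, outer arc 5.37×10⁻⁵ T.
The two arcs carry current in opposite angular senses, so their fields oppose: B = |1.04×10⁻⁴ − 5.37×10⁻⁵| = 5.00×10⁻⁵ T.

B ≈ 50.0 μT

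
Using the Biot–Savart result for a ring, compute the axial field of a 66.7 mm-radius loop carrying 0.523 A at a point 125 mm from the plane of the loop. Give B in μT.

B ≈ 0.514 μT

On the axis of a circular loop, B = μ₀IR² / [2(R²+z²)^(3/2)].
R² + z² = (0.0667)² + (0.125)² = 0.02007 m², and (R²+z²)^(3/2) = 2.84×10⁻³ m³.
B = (4π×10⁻⁷ × 0.523 × 0.004449) / (2 × 2.84×10⁻³) = 5.14×10⁻⁷ T.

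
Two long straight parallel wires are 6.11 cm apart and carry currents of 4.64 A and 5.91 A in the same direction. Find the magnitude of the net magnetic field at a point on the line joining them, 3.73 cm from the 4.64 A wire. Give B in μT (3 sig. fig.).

Each long wire gives B = μ₀I/(2πd). Distances are d₁ = 0.0373 m and d₂ = 0.0238 m.
B₁ = 2.49×10⁻⁵ T, B₂ = 4.97×10⁻⁵ T.
Between parallel currents the two contributions point in opposite directions, so they subtract. B = |B₁ − B₂| = |2.49×10⁻⁵ − 4.97×10⁻⁵| = 2.48×10⁻⁵ T.

B ≈ 24.8 μT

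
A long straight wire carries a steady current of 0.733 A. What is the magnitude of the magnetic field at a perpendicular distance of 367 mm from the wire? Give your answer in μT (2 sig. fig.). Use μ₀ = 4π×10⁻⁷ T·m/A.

B ≈ 0.40 μT

For an infinitely long straight wire, B = μ₀I/(2πd).
B = (4π×10⁻⁷ × 0.733) / (2π × 0.367) = 3.99×10⁻⁷ T.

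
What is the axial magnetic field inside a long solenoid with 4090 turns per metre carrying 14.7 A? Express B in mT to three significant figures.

Inside a long solenoid, B = μ₀nI with n = 4090 turns/m.
B = 4π×10⁻⁷ × 4090 × 14.7 = 7.56×10⁻² T.

B ≈ 75.6 mT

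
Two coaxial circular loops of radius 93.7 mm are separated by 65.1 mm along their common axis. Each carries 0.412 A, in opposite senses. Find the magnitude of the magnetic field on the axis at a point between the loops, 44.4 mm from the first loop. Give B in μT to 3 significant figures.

Each loop contributes B = μ₀IR²/[2(R²+z²)^(3/2)] on the axis, with z measured from that loop.
Loop 1 (z = 0.0444 m): B₁ = 2.04×10⁻⁶ T. Loop 2 (z = 0.0207 m): B₂ = 2.57×10⁻⁶ T.
The fields oppose: B = |B₁ − B₂| = 5.33×10⁻⁷ T.

B ≈ 0.533 μT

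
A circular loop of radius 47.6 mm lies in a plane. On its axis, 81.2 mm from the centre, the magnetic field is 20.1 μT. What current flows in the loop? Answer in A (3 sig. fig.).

I ≈ 11.8 A

On the axis of a loop, B = μ₀IR²/[2(R²+z²)^(3/2)], so I = 2B(R²+z²)^(3/2)/(μ₀R²).
R² + z² = 0.002266 + 0.006593 = 0.008859 m²; raised to 3/2 gives 8.34×10⁻⁴ m³.
I = 2 × 2.01×10⁻⁵ × 8.34×10⁻⁴ / (1.26×10⁻⁶ × 0.002266) = 11.8 A.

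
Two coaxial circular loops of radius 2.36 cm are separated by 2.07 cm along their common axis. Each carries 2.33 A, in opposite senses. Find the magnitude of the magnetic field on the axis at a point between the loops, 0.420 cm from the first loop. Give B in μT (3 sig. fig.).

B ≈ 25.1 μT

Each loop contributes B = μ₀IR²/[2(R²+z²)^(3/2)] on the axis, with z measured from that loop.
Loop 1 (z = 0.0042 m): B₁ = 5.92×10⁻⁵ T. Loop 2 (z = 0.0165 m): B₂ = 3.41×10⁻⁵ T.
The fields oppose: B = |B₁ − B₂| = 2.51×10⁻⁵ T.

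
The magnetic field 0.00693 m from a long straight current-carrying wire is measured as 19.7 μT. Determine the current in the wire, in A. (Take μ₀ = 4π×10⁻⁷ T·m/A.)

I ≈ 0.683 A

For a long straight wire B = μ₀I/(2πd), so I = 2πdB/μ₀.
I = 2π × 0.00693 × 1.97×10⁻⁵ / (4π×10⁻⁷) = 0.683 A.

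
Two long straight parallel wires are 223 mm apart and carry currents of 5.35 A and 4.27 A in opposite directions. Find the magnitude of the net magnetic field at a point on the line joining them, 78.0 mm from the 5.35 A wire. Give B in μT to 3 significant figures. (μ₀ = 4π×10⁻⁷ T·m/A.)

Each long wire gives B = μ₀I/(2πd). Distances are d₁ = 0.078 m and d₂ = 0.145 m.
B₁ = 1.37×10⁻⁵ T, B₂ = 5.89×10⁻⁶ T.
Between antiparallel currents both contributions point the same way, so they add. B = B₁ + B₂ = 1.37×10⁻⁵ + 5.89×10⁻⁶ = 1.96×10⁻⁵ T.

B ≈ 19.6 μT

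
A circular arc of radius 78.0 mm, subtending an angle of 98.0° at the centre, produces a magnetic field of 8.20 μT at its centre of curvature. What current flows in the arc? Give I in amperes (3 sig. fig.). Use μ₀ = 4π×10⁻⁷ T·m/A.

I ≈ 3.74 A

For a circular arc, B = μ₀Iφ/(4πR) with φ in radians; here φ = 1.71 rad.
So I = 4πRB/(μ₀φ) = 4π × 0.078 × 8.20×10⁻⁶ / (4π×10⁻⁷ × 1.71) = 3.74 A.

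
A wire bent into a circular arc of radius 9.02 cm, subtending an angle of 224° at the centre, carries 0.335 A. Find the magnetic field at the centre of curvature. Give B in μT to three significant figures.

B ≈ 1.45 μT

The Biot–Savart field of a circular arc at its centre is B = μ₀Iφ/(4πR), with φ = 3.91 rad.
B = (4π×10⁻⁷ × 0.335 × 3.91) / (4π × 0.0902) = 1.45×10⁻⁶ T.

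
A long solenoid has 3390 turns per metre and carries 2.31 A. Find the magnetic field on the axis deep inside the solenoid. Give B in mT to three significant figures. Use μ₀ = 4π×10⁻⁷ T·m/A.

B ≈ 9.84 mT

Inside a long solenoid, B = μ₀nI with n = 3390 turns/m.
B = 4π×10⁻⁷ × 3390 × 2.31 = 9.84×10⁻³ T.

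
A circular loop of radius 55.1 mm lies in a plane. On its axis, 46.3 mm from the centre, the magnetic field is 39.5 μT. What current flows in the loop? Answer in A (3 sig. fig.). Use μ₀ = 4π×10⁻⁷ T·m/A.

On the axis of a loop, B = μ₀IR²/[2(R²+z²)^(3/2)], so I = 2B(R²+z²)^(3/2)/(μ₀R²).
R² + z² = 0.003036 + 0.002144 = 0.00518 m²; raised to 3/2 gives 3.73×10⁻⁴ m³.
I = 2 × 3.95×10⁻⁵ × 3.73×10⁻⁴ / (1.26×10⁻⁶ × 0.003036) = 7.72 A.

I ≈ 7.72 A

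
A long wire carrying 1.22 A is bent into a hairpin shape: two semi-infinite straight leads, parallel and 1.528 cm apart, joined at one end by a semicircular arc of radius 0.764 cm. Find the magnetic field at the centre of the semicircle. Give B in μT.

The semicircular arc contributes B_arc = μ₀I·π/(4πR) = μ₀I/(4R) = 5.02×10⁻⁵ T.
Each semi-infinite lead is at perpendicular distance R = 0.00764 m from the centre, with the perpendicular foot at its near end, so it contributes μ₀I/(4πR); both point the same way, together 3.19×10⁻⁵ T.
Arc and leads all point the same direction: B = 5.02×10⁻⁵ + 3.19×10⁻⁵ = 8.21×10⁻⁵ T.

B ≈ 82.1 μT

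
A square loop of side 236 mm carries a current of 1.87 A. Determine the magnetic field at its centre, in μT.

B ≈ 8.96 μT

Each side is a finite straight segment at perpendicular distance d = a/(2 tan(π/4)) = 0.118 m from the centre, with end-angles ±π/4.
One side contributes B₁ = (μ₀I/4πd)·2 sin(π/4) = 2.24×10⁻⁶ T.
All 4 sides add in the same direction: B = 4 × 2.24×10⁻⁶ = 8.96×10⁻⁶ T.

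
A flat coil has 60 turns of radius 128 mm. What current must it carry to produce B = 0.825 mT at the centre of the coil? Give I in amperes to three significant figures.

I ≈ 2.80 A

For an N-turn coil, B = Nμ₀I/(2R) with R = 0.128 m, so I = 2RB/(Nμ₀) = 2 × 0.128 × 8.25×10⁻⁴ / (60 × 4π×10⁻⁷) = 2.80 A.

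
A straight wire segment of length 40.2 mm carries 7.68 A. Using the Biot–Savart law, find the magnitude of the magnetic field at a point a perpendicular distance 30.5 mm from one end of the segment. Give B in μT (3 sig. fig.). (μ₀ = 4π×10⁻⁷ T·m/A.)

For a finite straight segment, B = (μ₀I/4πd)(sinθ₁ + sinθ₂), where θ₁, θ₂ are the angles from the perpendicular to each end.
The perpendicular foot is at one end, so the two end-offsets along the wire are 0 and L = 0.0402 m.
sinθ₁ = 0/√(0²+0.0305²) = 0.0000; sinθ₂ = 0.0402/√(0.0402²+0.0305²) = 0.7967.
B = (4π×10⁻⁷ × 7.68) / (4π × 0.0305) × (0.0000 + 0.7967) = 2.01×10⁻⁵ T.

B ≈ 20.1 μT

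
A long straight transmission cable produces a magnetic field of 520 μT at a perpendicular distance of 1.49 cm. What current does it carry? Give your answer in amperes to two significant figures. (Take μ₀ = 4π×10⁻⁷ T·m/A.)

For a long straight wire B = μ₀I/(2πd), so I = 2πdB/μ₀.
I = 2π × 0.0149 × 5.20×10⁻⁴ / (4π×10⁻⁷) = 38.7 A.

I ≈ 39 A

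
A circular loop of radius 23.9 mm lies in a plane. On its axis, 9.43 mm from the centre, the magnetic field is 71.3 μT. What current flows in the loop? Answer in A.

I ≈ 3.37 A

On the axis of a loop, B = μ₀IR²/[2(R²+z²)^(3/2)], so I = 2B(R²+z²)^(3/2)/(μ₀R²).
R² + z² = 0.0005712 + 8.892×10⁻⁵ = 0.0006601 m²; raised to 3/2 gives 1.70×10⁻⁵ m³.
I = 2 × 7.13×10⁻⁵ × 1.70×10⁻⁵ / (1.26×10⁻⁶ × 0.0005712) = 3.37 A.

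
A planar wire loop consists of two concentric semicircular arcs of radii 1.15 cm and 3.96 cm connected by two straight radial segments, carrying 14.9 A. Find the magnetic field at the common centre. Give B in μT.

The radial connectors point toward the centre, so dl × r̂ = 0 and they contribute nothing.
Each semicircle gives μ₀I/(4R): inner arc 4.07×10⁻⁴ T, outer arc 1.18×10⁻⁴ T.
The two arcs carry current in opposite angular senses, so their fields oppose: B = |4.07×10⁻⁴ − 1.18×10⁻⁴| = 2.89×10⁻⁴ T.

B ≈ 289 μT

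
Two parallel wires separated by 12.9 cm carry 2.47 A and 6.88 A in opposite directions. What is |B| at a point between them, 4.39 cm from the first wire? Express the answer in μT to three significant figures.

Each long wire gives B = μ₀I/(2πd). Distances are d₁ = 0.0439 m and d₂ = 0.0851 m.
B₁ = 1.13×10⁻⁵ T, B₂ = 1.62×10⁻⁵ T.
Between antiparallel currents both contributions point the same way, so they add. B = B₁ + B₂ = 1.13×10⁻⁵ + 1.62×10⁻⁵ = 2.74×10⁻⁵ T.

B ≈ 27.4 μT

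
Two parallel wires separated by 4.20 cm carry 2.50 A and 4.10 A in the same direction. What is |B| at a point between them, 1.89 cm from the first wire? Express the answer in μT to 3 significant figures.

Each long wire gives B = μ₀I/(2πd). Distances are d₁ = 0.0189 m and d₂ = 0.0231 m.
B₁ = 2.65×10⁻⁵ T, B₂ = 3.55×10⁻⁵ T.
Between parallel currents the two contributions point in opposite directions, so they subtract. B = |B₁ − B₂| = |2.65×10⁻⁵ − 3.55×10⁻⁵| = 9.04×10⁻⁶ T.

B ≈ 9.04 μT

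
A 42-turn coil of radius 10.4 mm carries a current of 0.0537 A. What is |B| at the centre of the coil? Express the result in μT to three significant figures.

For an N-turn flat coil, B = Nμ₀I/(2R) with R = 0.0104 m.
B = 42 × 3.24×10⁻⁶ T = 1.36×10⁻⁴ T.

B ≈ 136 μT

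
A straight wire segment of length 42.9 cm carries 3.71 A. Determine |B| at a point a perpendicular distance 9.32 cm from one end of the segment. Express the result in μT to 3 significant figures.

B ≈ 3.89 μT

For a finite straight segment, B = (μ₀I/4πd)(sinθ₁ + sinθ₂), where θ₁, θ₂ are the angles from the perpendicular to each end.
The perpendicular foot is at one end, so the two end-offsets along the wire are 0 and L = 0.429 m.
sinθ₁ = 0/√(0²+0.0932²) = 0.0000; sinθ₂ = 0.429/√(0.429²+0.0932²) = 0.9772.
B = (4π×10⁻⁷ × 3.71) / (4π × 0.0932) × (0.0000 + 0.9772) = 3.89×10⁻⁶ T.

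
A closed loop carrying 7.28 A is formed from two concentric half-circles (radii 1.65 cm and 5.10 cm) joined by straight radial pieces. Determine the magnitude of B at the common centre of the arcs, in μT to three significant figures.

The radial connectors point toward the centre, so dl × r̂ = 0 and they contribute nothing.
Each semicircle gives μ₀I/(4R): inner arc 1.39×10⁻⁴ T, outer arc 4.48×10⁻⁵ T.
The two arcs carry current in opposite angular senses, so their fields oppose: B = |1.39×10⁻⁴ − 4.48×10⁻⁵| = 9.38×10⁻⁵ T.

B ≈ 93.8 μT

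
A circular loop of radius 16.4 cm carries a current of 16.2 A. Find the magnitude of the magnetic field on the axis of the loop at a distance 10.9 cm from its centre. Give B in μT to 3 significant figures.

On the axis of a circular loop, B = μ₀IR² / [2(R²+z²)^(3/2)].
R² + z² = (0.164)² + (0.109)² = 0.03878 m², and (R²+z²)^(3/2) = 7.64×10⁻³ m³.
B = (4π×10⁻⁷ × 16.2 × 0.0269) / (2 × 7.64×10⁻³) = 3.59×10⁻⁵ T.

B ≈ 35.9 μT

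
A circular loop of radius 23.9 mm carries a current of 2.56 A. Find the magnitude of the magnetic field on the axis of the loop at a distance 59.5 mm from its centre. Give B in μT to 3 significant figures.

On the axis of a circular loop, B = μ₀IR² / [2(R²+z²)^(3/2)].
R² + z² = (0.0239)² + (0.0595)² = 0.004111 m², and (R²+z²)^(3/2) = 2.64×10⁻⁴ m³.
B = (4π×10⁻⁷ × 2.56 × 0.0005712) / (2 × 2.64×10⁻⁴) = 3.49×10⁻⁶ T.

B ≈ 3.49 μT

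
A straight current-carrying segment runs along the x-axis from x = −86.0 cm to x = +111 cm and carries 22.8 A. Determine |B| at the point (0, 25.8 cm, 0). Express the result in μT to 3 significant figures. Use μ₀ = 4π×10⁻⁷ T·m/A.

For a finite straight segment, B = (μ₀I/4πd)(sinθ₁ + sinθ₂), where θ₁, θ₂ are the angles from the perpendicular to each end.
The perpendicular distance is d = 0.258 m; the end-offsets along the wire are a = 0.86 m and b = 1.11 m.
sinθ₁ = 0.86/√(0.86²+0.258²) = 0.9578; sinθ₂ = 1.11/√(1.11²+0.258²) = 0.9740.
B = (4π×10⁻⁷ × 22.8) / (4π × 0.258) × (0.9578 + 0.9740) = 1.71×10⁻⁵ T.

B ≈ 17.1 μT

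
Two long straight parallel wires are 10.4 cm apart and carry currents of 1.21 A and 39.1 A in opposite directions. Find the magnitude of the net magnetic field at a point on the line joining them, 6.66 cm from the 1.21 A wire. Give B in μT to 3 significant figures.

Each long wire gives B = μ₀I/(2πd). Distances are d₁ = 0.0666 m and d₂ = 0.0374 m.
B₁ = 3.63×10⁻⁶ T, B₂ = 2.09×10⁻⁴ T.
Between antiparallel currents both contributions point the same way, so they add. B = B₁ + B₂ = 3.63×10⁻⁶ + 2.09×10⁻⁴ = 2.13×10⁻⁴ T.

B ≈ 213 μT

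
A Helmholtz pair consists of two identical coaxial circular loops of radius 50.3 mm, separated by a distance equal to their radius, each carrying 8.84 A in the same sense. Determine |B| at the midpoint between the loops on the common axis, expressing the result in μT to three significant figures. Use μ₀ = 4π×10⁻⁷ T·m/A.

B ≈ 158 μT

Each loop contributes B = μ₀IR²/[2(R²+z²)^(3/2)] on the axis, with z measured from that loop.
Loop 1 (z = 0.02515 m): B₁ = 7.90×10⁻⁵ T. Loop 2 (z = 0.02515 m): B₂ = 7.90×10⁻⁵ T.
The fields add: B = B₁ + B₂ = 1.58×10⁻⁴ T.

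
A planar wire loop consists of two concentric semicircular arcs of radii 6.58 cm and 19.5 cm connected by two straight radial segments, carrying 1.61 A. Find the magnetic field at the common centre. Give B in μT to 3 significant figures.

The radial connectors point toward the centre, so dl × r̂ = 0 and they contribute nothing.
Each semicircle gives μ₀I/(4R): inner arc 7.69×10⁻⁶ T, outer arc 2.59×10⁻⁶ T.
The two arcs carry current in opposite angular senses, so their fields oppose: B = |7.69×10⁻⁶ − 2.59×10⁻⁶| = 5.09×10⁻⁶ T.

B ≈ 5.09 μT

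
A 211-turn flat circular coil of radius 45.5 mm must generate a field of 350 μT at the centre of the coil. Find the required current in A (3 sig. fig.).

I ≈ 0.120 A

For an N-turn coil, B = Nμ₀I/(2R) with R = 0.0455 m, so I = 2RB/(Nμ₀) = 2 × 0.0455 × 3.50×10⁻⁴ / (211 × 4π×10⁻⁷) = 0.120 A.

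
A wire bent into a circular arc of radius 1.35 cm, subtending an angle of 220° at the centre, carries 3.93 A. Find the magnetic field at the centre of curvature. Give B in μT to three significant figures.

The Biot–Savart field of a circular arc at its centre is B = μ₀Iφ/(4πR), with φ = 3.84 rad.
B = (4π×10⁻⁷ × 3.93 × 3.84) / (4π × 0.0135) = 1.12×10⁻⁴ T.

B ≈ 112 μT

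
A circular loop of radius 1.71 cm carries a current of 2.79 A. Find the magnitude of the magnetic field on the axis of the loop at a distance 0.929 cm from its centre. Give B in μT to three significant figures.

On the axis of a circular loop, B = μ₀IR² / [2(R²+z²)^(3/2)].
R² + z² = (0.0171)² + (0.00929)² = 0.0003787 m², and (R²+z²)^(3/2) = 7.37×10⁻⁶ m³.
B = (4π×10⁻⁷ × 2.79 × 0.0002924) / (2 × 7.37×10⁻⁶) = 6.96×10⁻⁵ T.

B ≈ 69.6 μT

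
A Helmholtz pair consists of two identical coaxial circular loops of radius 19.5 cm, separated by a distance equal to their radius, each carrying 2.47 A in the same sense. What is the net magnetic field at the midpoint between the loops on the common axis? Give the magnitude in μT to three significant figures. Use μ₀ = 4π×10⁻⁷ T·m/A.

B ≈ 11.4 μT

Each loop contributes B = μ₀IR²/[2(R²+z²)^(3/2)] on the axis, with z measured from that loop.
Loop 1 (z = 0.0975 m): B₁ = 5.69×10⁻⁶ T. Loop 2 (z = 0.0975 m): B₂ = 5.69×10⁻⁶ T.
The fields add: B = B₁ + B₂ = 1.14×10⁻⁵ T.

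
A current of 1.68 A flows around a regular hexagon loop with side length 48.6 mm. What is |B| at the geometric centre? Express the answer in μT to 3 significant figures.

Each side is a finite straight segment at perpendicular distance d = a/(2 tan(π/6)) = 0.04209 m from the centre, with end-angles ±π/6.
One side contributes B₁ = (μ₀I/4πd)·2 sin(π/6) = 3.99×10⁻⁶ T.
All 6 sides add in the same direction: B = 6 × 3.99×10⁻⁶ = 2.39×10⁻⁵ T.

B ≈ 23.9 μT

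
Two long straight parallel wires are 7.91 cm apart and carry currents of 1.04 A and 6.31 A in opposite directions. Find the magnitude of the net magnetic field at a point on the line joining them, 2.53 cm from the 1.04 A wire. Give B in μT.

Each long wire gives B = μ₀I/(2πd). Distances are d₁ = 0.0253 m and d₂ = 0.0538 m.
B₁ = 8.22×10⁻⁶ T, B₂ = 2.35×10⁻⁵ T.
Between antiparallel currents both contributions point the same way, so they add. B = B₁ + B₂ = 8.22×10⁻⁶ + 2.35×10⁻⁵ = 3.17×10⁻⁵ T.

B ≈ 31.7 μT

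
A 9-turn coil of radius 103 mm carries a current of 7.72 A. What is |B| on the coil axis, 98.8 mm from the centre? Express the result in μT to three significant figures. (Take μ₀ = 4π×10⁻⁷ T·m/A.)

For an N-turn flat coil, B = Nμ₀IR²/[2(R²+z²)^(3/2)] with R = 0.103 m, z = 0.0988 m.
B = 9 × 1.77×10⁻⁵ T = 1.59×10⁻⁴ T.

B ≈ 159 μT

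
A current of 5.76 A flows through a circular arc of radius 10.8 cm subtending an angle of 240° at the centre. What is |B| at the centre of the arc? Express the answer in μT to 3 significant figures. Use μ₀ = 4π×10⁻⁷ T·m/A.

B ≈ 22.3 μT

The Biot–Savart field of a circular arc at its centre is B = μ₀Iφ/(4πR), with φ = 4.189 rad.
B = (4π×10⁻⁷ × 5.76 × 4.189) / (4π × 0.108) = 2.23×10⁻⁵ T.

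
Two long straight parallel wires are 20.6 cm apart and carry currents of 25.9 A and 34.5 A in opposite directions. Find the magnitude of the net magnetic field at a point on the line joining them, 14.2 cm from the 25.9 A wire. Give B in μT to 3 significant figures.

Each long wire gives B = μ₀I/(2πd). Distances are d₁ = 0.142 m and d₂ = 0.064 m.
B₁ = 3.65×10⁻⁵ T, B₂ = 1.08×10⁻⁴ T.
Between antiparallel currents both contributions point the same way, so they add. B = B₁ + B₂ = 3.65×10⁻⁵ + 1.08×10⁻⁴ = 1.44×10⁻⁴ T.

B ≈ 144 μT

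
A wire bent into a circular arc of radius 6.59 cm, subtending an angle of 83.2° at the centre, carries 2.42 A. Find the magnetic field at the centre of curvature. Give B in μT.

B ≈ 5.33 μT

The Biot–Savart field of a circular arc at its centre is B = μ₀Iφ/(4πR), with φ = 1.452 rad.
B = (4π×10⁻⁷ × 2.42 × 1.452) / (4π × 0.0659) = 5.33×10⁻⁶ T.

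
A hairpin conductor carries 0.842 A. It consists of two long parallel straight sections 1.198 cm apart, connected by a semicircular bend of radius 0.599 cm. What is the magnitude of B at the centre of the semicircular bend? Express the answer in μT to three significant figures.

The semicircular arc contributes B_arc = μ₀I·π/(4πR) = μ₀I/(4R) = 4.42×10⁻⁵ T.
Each semi-infinite lead is at perpendicular distance R = 0.00599 m from the centre, with the perpendicular foot at its near end, so it contributes μ₀I/(4πR); both point the same way, together 2.81×10⁻⁵ T.
Arc and leads all point the same direction: B = 4.42×10⁻⁵ + 2.81×10⁻⁵ = 7.23×10⁻⁵ T.

B ≈ 72.3 μT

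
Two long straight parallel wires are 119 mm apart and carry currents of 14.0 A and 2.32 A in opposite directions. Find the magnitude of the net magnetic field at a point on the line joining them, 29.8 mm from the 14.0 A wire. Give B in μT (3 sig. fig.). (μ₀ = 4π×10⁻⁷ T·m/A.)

Each long wire gives B = μ₀I/(2πd). Distances are d₁ = 0.0298 m and d₂ = 0.0892 m.
B₁ = 9.40×10⁻⁵ T, B₂ = 5.20×10⁻⁶ T.
Between antiparallel currents both contributions point the same way, so they add. B = B₁ + B₂ = 9.40×10⁻⁵ + 5.20×10⁻⁶ = 9.92×10⁻⁵ T.

B ≈ 99.2 μT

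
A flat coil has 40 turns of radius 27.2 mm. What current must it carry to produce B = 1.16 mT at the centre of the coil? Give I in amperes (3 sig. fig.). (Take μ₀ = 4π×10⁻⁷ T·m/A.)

For an N-turn coil, B = Nμ₀I/(2R) with R = 0.0272 m, so I = 2RB/(Nμ₀) = 2 × 0.0272 × 1.16×10⁻³ / (40 × 4π×10⁻⁷) = 1.26 A.

I ≈ 1.26 A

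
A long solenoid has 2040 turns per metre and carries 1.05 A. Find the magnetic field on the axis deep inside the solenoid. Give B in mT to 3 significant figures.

Inside a long solenoid, B = μ₀nI with n = 2040 turns/m.
B = 4π×10⁻⁷ × 2040 × 1.05 = 2.69×10⁻³ T.

B ≈ 2.69 mT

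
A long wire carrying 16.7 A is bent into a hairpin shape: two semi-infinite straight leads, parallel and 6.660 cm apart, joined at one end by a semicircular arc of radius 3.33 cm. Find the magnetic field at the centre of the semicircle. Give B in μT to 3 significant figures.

B ≈ 258 μT

The semicircular arc contributes B_arc = μ₀I·π/(4πR) = μ₀I/(4R) = 1.58×10⁻⁴ T.
Each semi-infinite lead is at perpendicular distance R = 0.0333 m from the centre, with the perpendicular foot at its near end, so it contributes μ₀I/(4πR); both point the same way, together 1.00×10⁻⁴ T.
Arc and leads all point the same direction: B = 1.58×10⁻⁴ + 1.00×10⁻⁴ = 2.58×10⁻⁴ T.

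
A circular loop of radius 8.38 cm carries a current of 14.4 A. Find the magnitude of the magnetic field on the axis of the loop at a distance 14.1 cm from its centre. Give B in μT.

B ≈ 14.4 μT

On the axis of a circular loop, B = μ₀IR² / [2(R²+z²)^(3/2)].
R² + z² = (0.0838)² + (0.141)² = 0.0269 m², and (R²+z²)^(3/2) = 4.41×10⁻³ m³.
B = (4π×10⁻⁷ × 14.4 × 0.007022) / (2 × 4.41×10⁻³) = 1.44×10⁻⁵ T.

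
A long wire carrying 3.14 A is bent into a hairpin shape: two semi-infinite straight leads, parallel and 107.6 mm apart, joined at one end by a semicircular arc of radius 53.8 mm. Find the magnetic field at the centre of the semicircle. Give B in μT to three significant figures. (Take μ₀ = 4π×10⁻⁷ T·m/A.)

B ≈ 30.0 μT

The semicircular arc contributes B_arc = μ₀I·π/(4πR) = μ₀I/(4R) = 1.83×10⁻⁵ T.
Each semi-infinite lead is at perpendicular distance R = 0.0538 m from the centre, with the perpendicular foot at its near end, so it contributes μ₀I/(4πR); both point the same way, together 1.17×10⁻⁵ T.
Arc and leads all point the same direction: B = 1.83×10⁻⁵ + 1.17×10⁻⁵ = 3.00×10⁻⁵ T.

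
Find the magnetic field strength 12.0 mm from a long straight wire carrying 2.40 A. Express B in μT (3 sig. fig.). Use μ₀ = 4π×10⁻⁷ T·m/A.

For an infinitely long straight wire, B = μ₀I/(2πd).
B = (4π×10⁻⁷ × 2.40) / (2π × 0.012) = 4.00×10⁻⁵ T.

B ≈ 40.0 μT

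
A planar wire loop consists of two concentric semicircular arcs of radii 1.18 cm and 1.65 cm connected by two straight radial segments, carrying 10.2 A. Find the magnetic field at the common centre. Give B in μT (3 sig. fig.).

B ≈ 77.4 μT

The radial connectors point toward the centre, so dl × r̂ = 0 and they contribute nothing.
Each semicircle gives μ₀I/(4R): inner arc 2.72×10⁻⁴ T, outer arc 1.94×10⁻⁴ T.
The two arcs carry current in opposite angular senses, so their fields oppose: B = |2.72×10⁻⁴ − 1.94×10⁻⁴| = 7.74×10⁻⁵ T.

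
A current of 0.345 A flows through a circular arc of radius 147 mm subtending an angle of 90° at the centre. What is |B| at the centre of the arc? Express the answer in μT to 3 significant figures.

The Biot–Savart field of a circular arc at its centre is B = μ₀Iφ/(4πR), with φ = 1.571 rad.
B = (4π×10⁻⁷ × 0.345 × 1.571) / (4π × 0.147) = 3.69×10⁻⁷ T.

B ≈ 0.369 μT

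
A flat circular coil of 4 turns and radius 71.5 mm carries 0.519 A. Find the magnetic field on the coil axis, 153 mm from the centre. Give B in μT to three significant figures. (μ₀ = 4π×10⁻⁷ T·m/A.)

For an N-turn flat coil, B = Nμ₀IR²/[2(R²+z²)^(3/2)] with R = 0.0715 m, z = 0.153 m.
B = 4 × 3.46×10⁻⁷ T = 1.38×10⁻⁶ T.

B ≈ 1.38 μT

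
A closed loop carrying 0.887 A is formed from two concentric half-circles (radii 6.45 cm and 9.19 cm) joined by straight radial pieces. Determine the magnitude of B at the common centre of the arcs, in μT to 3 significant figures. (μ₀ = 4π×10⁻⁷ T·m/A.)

The radial connectors point toward the centre, so dl × r̂ = 0 and they contribute nothing.
Each semicircle gives μ₀I/(4R): inner arc 4.32×10⁻⁶ T, outer arc 3.03×10⁻⁶ T.
The two arcs carry current in opposite angular senses, so their fields oppose: B = |4.32×10⁻⁶ − 3.03×10⁻⁶| = 1.29×10⁻⁶ T.

B ≈ 1.29 μT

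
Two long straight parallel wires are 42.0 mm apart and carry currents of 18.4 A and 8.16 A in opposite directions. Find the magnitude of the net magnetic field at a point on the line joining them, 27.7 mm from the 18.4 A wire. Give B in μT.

Each long wire gives B = μ₀I/(2πd). Distances are d₁ = 0.0277 m and d₂ = 0.0143 m.
B₁ = 1.33×10⁻⁴ T, B₂ = 1.14×10⁻⁴ T.
Between antiparallel currents both contributions point the same way, so they add. B = B₁ + B₂ = 1.33×10⁻⁴ + 1.14×10⁻⁴ = 2.47×10⁻⁴ T.

B ≈ 247 μT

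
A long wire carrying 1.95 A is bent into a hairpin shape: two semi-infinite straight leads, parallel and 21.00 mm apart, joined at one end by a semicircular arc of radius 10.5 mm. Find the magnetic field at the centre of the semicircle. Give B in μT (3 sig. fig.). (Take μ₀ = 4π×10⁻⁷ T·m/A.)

The semicircular arc contributes B_arc = μ₀I·π/(4πR) = μ₀I/(4R) = 5.83×10⁻⁵ T.
Each semi-infinite lead is at perpendicular distance R = 0.0105 m from the centre, with the perpendicular foot at its near end, so it contributes μ₀I/(4πR); both point the same way, together 3.71×10⁻⁵ T.
Arc and leads all point the same direction: B = 5.83×10⁻⁵ + 3.71×10⁻⁵ = 9.55×10⁻⁵ T.

B ≈ 95.5 μT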